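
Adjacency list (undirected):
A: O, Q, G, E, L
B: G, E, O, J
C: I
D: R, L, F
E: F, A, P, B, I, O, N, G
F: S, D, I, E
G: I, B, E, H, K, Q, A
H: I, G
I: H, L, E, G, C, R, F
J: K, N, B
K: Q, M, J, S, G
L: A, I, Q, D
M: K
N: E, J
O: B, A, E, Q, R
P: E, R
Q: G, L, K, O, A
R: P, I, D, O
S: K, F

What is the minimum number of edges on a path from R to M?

4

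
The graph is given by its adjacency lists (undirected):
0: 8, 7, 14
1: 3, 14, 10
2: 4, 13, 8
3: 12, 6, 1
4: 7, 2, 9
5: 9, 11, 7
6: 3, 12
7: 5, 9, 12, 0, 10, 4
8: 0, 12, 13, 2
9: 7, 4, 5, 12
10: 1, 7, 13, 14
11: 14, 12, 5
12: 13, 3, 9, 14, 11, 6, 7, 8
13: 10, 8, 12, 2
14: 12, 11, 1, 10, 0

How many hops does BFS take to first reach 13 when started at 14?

Level 0: 14
Level 1: 0, 1, 10, 11, 12
Level 2: 3, 5, 6, 7, 8, 9, 13
Level 3: 2, 4
13 first appears at level 2.

2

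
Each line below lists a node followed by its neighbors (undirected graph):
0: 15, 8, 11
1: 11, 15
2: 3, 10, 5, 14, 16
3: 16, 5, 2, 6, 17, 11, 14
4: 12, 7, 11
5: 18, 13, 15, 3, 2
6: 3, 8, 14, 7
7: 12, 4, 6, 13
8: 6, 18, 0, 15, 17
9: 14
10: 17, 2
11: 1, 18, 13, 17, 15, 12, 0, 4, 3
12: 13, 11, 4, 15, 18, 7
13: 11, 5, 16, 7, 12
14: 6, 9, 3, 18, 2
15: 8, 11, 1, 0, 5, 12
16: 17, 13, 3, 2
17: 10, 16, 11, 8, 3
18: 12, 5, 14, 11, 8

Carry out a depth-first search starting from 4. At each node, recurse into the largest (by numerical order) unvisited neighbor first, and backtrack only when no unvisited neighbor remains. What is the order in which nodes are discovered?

4 -> 12 -> 18 -> 14 -> 9 -> 6 -> 8 -> 17 -> 16 -> 13 -> 11 -> 15 -> 5 -> 3 -> 2 -> 10 -> 1 -> 0 -> 7

Visit 4
4 → 12
12 → 18
18 → 14
14 → 9
14 → 6
6 → 8
8 → 17
17 → 16
16 → 13
13 → 11
11 → 15
15 → 5
5 → 3
3 → 2
2 → 10
15 → 1
15 → 0
13 → 7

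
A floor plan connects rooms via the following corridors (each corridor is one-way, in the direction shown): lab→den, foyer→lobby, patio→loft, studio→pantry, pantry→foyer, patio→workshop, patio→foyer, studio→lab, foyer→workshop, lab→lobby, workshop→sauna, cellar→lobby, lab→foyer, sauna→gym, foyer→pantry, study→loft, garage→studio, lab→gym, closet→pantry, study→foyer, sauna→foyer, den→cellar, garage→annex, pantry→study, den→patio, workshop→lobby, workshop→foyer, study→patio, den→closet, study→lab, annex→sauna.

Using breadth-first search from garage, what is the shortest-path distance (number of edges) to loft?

Level 0: garage
Level 1: annex, studio
Level 2: lab, pantry, sauna
Level 3: den, foyer, gym, lobby, study
Level 4: cellar, closet, loft, patio, workshop
loft first appears at level 4.

4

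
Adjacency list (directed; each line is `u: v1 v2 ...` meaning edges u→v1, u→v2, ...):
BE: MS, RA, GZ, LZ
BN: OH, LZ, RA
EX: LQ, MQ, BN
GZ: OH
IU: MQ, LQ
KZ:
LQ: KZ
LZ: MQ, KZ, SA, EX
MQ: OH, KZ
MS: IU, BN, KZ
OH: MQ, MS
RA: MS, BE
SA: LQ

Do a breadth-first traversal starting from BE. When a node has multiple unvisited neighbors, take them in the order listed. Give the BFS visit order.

Visit BE; enqueue MS, RA, GZ, LZ → queue [MS, RA, GZ, LZ]
Visit MS; enqueue IU, BN, KZ → queue [RA, GZ, LZ, IU, BN, KZ]
Visit RA → queue [GZ, LZ, IU, BN, KZ]
Visit GZ; enqueue OH → queue [LZ, IU, BN, KZ, OH]
Visit LZ; enqueue MQ, SA, EX → queue [IU, BN, KZ, OH, MQ, SA, EX]
Visit IU; enqueue LQ → queue [BN, KZ, OH, MQ, SA, EX, LQ]
Visit BN → queue [KZ, OH, MQ, SA, EX, LQ]
Visit KZ → queue [OH, MQ, SA, EX, LQ]
Visit OH → queue [MQ, SA, EX, LQ]
Visit MQ → queue [SA, EX, LQ]
Visit SA → queue [EX, LQ]
Visit EX → queue [LQ]
Visit LQ → queue []

BE -> MS -> RA -> GZ -> LZ -> IU -> BN -> KZ -> OH -> MQ -> SA -> EX -> LQ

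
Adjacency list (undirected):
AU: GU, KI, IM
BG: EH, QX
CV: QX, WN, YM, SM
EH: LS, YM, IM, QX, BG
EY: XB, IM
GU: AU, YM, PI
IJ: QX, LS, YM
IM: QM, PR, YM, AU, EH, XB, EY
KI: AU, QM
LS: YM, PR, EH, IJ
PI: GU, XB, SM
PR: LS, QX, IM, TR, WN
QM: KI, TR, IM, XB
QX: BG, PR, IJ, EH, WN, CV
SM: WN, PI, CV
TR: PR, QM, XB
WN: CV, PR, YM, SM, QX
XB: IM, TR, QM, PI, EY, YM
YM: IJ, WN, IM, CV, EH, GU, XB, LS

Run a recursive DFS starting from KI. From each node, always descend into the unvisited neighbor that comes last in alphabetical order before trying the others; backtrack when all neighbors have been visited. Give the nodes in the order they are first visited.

KI, QM, XB, YM, WN, SM, PI, GU, AU, IM, PR, TR, QX, IJ, LS, EH, BG, CV, EY

Visit KI
KI → QM
QM → XB
XB → YM
YM → WN
WN → SM
SM → PI
PI → GU
GU → AU
AU → IM
IM → PR
PR → TR
PR → QX
QX → IJ
IJ → LS
LS → EH
EH → BG
QX → CV
IM → EY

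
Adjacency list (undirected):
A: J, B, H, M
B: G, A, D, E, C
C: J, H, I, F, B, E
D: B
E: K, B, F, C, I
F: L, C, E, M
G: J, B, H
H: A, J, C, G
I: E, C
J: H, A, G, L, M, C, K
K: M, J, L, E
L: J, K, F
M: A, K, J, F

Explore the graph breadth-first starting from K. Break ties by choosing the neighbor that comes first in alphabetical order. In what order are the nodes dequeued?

Visit K; enqueue E, J, L, M → queue [E, J, L, M]
Visit E; enqueue B, C, F, I → queue [J, L, M, B, C, F, I]
Visit J; enqueue A, G, H → queue [L, M, B, C, F, I, A, G, H]
Visit L → queue [M, B, C, F, I, A, G, H]
Visit M → queue [B, C, F, I, A, G, H]
Visit B; enqueue D → queue [C, F, I, A, G, H, D]
Visit C → queue [F, I, A, G, H, D]
Visit F → queue [I, A, G, H, D]
Visit I → queue [A, G, H, D]
Visit A → queue [G, H, D]
Visit G → queue [H, D]
Visit H → queue [D]
Visit D → queue []

K -> E -> J -> L -> M -> B -> C -> F -> I -> A -> G -> H -> D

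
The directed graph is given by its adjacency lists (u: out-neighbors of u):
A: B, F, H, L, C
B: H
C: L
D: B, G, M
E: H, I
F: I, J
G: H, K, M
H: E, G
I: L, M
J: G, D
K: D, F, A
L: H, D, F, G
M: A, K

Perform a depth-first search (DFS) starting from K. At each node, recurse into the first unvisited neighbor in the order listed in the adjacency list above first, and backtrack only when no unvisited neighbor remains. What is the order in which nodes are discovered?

K -> D -> B -> H -> E -> I -> L -> F -> J -> G -> M -> A -> C

Visit K
K → D
D → B
B → H
H → E
E → I
I → L
L → F
F → J
J → G
G → M
M → A
A → C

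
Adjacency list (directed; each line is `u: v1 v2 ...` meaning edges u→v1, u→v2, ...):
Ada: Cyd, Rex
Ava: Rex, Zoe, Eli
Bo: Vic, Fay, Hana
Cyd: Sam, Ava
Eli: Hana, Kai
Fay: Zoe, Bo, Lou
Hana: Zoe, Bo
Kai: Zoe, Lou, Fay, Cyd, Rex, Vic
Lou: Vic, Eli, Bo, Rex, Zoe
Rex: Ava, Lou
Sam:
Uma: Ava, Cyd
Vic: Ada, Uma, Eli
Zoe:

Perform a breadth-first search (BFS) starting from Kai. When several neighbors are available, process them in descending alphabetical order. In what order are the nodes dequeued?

Kai → Zoe → Vic → Rex → Lou → Fay → Cyd → Uma → Eli → Ada → Ava → Bo → Sam → Hana

Visit Kai; enqueue Zoe, Vic, Rex, Lou, Fay, Cyd → queue [Zoe, Vic, Rex, Lou, Fay, Cyd]
Visit Zoe → queue [Vic, Rex, Lou, Fay, Cyd]
Visit Vic; enqueue Uma, Eli, Ada → queue [Rex, Lou, Fay, Cyd, Uma, Eli, Ada]
Visit Rex; enqueue Ava → queue [Lou, Fay, Cyd, Uma, Eli, Ada, Ava]
Visit Lou; enqueue Bo → queue [Fay, Cyd, Uma, Eli, Ada, Ava, Bo]
Visit Fay → queue [Cyd, Uma, Eli, Ada, Ava, Bo]
Visit Cyd; enqueue Sam → queue [Uma, Eli, Ada, Ava, Bo, Sam]
Visit Uma → queue [Eli, Ada, Ava, Bo, Sam]
Visit Eli; enqueue Hana → queue [Ada, Ava, Bo, Sam, Hana]
Visit Ada → queue [Ava, Bo, Sam, Hana]
Visit Ava → queue [Bo, Sam, Hana]
Visit Bo → queue [Sam, Hana]
Visit Sam → queue [Hana]
Visit Hana → queue []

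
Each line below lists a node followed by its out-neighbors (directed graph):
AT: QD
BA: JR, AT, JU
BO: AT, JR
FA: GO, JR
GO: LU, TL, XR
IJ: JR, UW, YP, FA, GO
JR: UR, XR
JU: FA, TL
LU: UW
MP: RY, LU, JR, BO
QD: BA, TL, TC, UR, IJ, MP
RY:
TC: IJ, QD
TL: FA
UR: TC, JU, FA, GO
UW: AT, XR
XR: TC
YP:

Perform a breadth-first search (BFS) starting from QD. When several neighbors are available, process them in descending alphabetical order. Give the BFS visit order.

Visit QD; enqueue UR, TL, TC, MP, IJ, BA → queue [UR, TL, TC, MP, IJ, BA]
Visit UR; enqueue JU, GO, FA → queue [TL, TC, MP, IJ, BA, JU, GO, FA]
Visit TL → queue [TC, MP, IJ, BA, JU, GO, FA]
Visit TC → queue [MP, IJ, BA, JU, GO, FA]
Visit MP; enqueue RY, LU, JR, BO → queue [IJ, BA, JU, GO, FA, RY, LU, JR, BO]
Visit IJ; enqueue YP, UW → queue [BA, JU, GO, FA, RY, LU, JR, BO, YP, UW]
Visit BA; enqueue AT → queue [JU, GO, FA, RY, LU, JR, BO, YP, UW, AT]
Visit JU → queue [GO, FA, RY, LU, JR, BO, YP, UW, AT]
Visit GO; enqueue XR → queue [FA, RY, LU, JR, BO, YP, UW, AT, XR]
Visit FA → queue [RY, LU, JR, BO, YP, UW, AT, XR]
Visit RY → queue [LU, JR, BO, YP, UW, AT, XR]
Visit LU → queue [JR, BO, YP, UW, AT, XR]
Visit JR → queue [BO, YP, UW, AT, XR]
Visit BO → queue [YP, UW, AT, XR]
Visit YP → queue [UW, AT, XR]
Visit UW → queue [AT, XR]
Visit AT → queue [XR]
Visit XR → queue []

QD, UR, TL, TC, MP, IJ, BA, JU, GO, FA, RY, LU, JR, BO, YP, UW, AT, XR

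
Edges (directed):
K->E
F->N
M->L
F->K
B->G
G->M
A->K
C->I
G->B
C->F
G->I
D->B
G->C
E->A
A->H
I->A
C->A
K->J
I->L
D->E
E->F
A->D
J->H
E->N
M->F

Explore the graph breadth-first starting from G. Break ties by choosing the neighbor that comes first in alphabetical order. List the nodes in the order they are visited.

Visit G; enqueue B, C, I, M → queue [B, C, I, M]
Visit B → queue [C, I, M]
Visit C; enqueue A, F → queue [I, M, A, F]
Visit I; enqueue L → queue [M, A, F, L]
Visit M → queue [A, F, L]
Visit A; enqueue D, H, K → queue [F, L, D, H, K]
Visit F; enqueue N → queue [L, D, H, K, N]
Visit L → queue [D, H, K, N]
Visit D; enqueue E → queue [H, K, N, E]
Visit H → queue [K, N, E]
Visit K; enqueue J → queue [N, E, J]
Visit N → queue [E, J]
Visit E → queue [J]
Visit J → queue []

G -> B -> C -> I -> M -> A -> F -> L -> D -> H -> K -> N -> E -> J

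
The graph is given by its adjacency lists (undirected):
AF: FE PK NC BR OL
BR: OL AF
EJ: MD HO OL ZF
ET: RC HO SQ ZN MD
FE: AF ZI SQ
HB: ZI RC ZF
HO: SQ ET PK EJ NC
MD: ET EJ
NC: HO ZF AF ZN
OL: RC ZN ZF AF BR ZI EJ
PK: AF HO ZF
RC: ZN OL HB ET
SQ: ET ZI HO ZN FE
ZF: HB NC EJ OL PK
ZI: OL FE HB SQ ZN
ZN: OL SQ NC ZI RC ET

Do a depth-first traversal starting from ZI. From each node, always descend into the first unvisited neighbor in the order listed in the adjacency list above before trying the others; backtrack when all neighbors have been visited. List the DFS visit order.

Visit ZI
ZI → OL
OL → RC
RC → ZN
ZN → SQ
SQ → ET
ET → HO
HO → PK
PK → AF
AF → FE
AF → NC
NC → ZF
ZF → HB
ZF → EJ
EJ → MD
AF → BR

ZI, OL, RC, ZN, SQ, ET, HO, PK, AF, FE, NC, ZF, HB, EJ, MD, BR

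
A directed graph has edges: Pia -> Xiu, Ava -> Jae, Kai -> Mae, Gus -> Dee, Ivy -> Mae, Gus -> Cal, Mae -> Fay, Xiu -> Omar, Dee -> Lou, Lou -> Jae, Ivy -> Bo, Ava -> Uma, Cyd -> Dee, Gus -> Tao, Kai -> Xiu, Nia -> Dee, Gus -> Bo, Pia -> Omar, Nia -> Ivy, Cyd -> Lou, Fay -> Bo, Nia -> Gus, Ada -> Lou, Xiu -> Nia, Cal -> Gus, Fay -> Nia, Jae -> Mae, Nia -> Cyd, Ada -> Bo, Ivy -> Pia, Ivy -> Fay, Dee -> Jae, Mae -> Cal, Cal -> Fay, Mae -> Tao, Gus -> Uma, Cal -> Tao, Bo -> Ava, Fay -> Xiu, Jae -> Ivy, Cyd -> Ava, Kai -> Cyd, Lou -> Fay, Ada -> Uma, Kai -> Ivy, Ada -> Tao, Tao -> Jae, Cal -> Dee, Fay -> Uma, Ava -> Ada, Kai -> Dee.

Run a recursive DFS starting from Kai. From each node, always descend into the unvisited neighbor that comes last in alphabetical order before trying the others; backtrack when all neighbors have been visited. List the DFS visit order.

Kai Xiu Omar Nia Ivy Pia Mae Tao Jae Fay Uma Bo Ava Ada Lou Cal Gus Dee Cyd

Visit Kai
Kai → Xiu
Xiu → Omar
Xiu → Nia
Nia → Ivy
Ivy → Pia
Ivy → Mae
Mae → Tao
Tao → Jae
Mae → Fay
Fay → Uma
Fay → Bo
Bo → Ava
Ava → Ada
Ada → Lou
Mae → Cal
Cal → Gus
Gus → Dee
Nia → Cyd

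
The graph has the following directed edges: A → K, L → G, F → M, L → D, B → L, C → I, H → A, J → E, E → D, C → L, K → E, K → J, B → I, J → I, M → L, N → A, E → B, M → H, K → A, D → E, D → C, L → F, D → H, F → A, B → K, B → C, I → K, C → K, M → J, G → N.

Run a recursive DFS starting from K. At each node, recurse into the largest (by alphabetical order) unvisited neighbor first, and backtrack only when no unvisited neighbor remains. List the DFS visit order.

Visit K
K → J
J → I
J → E
E → D
D → H
H → A
D → C
C → L
L → G
G → N
L → F
F → M
E → B

K J I E D H A C L G N F M B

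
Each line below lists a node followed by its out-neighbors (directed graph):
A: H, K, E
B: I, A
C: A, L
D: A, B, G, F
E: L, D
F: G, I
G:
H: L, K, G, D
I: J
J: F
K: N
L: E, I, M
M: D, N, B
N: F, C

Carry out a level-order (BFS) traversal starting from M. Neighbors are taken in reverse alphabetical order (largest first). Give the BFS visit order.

Visit M; enqueue N, D, B → queue [N, D, B]
Visit N; enqueue F, C → queue [D, B, F, C]
Visit D; enqueue G, A → queue [B, F, C, G, A]
Visit B; enqueue I → queue [F, C, G, A, I]
Visit F → queue [C, G, A, I]
Visit C; enqueue L → queue [G, A, I, L]
Visit G → queue [A, I, L]
Visit A; enqueue K, H, E → queue [I, L, K, H, E]
Visit I; enqueue J → queue [L, K, H, E, J]
Visit L → queue [K, H, E, J]
Visit K → queue [H, E, J]
Visit H → queue [E, J]
Visit E → queue [J]
Visit J → queue []

M, N, D, B, F, C, G, A, I, L, K, H, E, J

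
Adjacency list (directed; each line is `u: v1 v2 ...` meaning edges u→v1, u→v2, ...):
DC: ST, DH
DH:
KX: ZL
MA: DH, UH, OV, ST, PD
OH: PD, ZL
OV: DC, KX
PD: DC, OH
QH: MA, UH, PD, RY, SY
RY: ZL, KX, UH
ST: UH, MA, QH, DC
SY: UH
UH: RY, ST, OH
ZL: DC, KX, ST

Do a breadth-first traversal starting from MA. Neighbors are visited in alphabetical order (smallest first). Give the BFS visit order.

MA, DH, OV, PD, ST, UH, DC, KX, OH, QH, RY, ZL, SY

Visit MA; enqueue DH, OV, PD, ST, UH → queue [DH, OV, PD, ST, UH]
Visit DH → queue [OV, PD, ST, UH]
Visit OV; enqueue DC, KX → queue [PD, ST, UH, DC, KX]
Visit PD; enqueue OH → queue [ST, UH, DC, KX, OH]
Visit ST; enqueue QH → queue [UH, DC, KX, OH, QH]
Visit UH; enqueue RY → queue [DC, KX, OH, QH, RY]
Visit DC → queue [KX, OH, QH, RY]
Visit KX; enqueue ZL → queue [OH, QH, RY, ZL]
Visit OH → queue [QH, RY, ZL]
Visit QH; enqueue SY → queue [RY, ZL, SY]
Visit RY → queue [ZL, SY]
Visit ZL → queue [SY]
Visit SY → queue []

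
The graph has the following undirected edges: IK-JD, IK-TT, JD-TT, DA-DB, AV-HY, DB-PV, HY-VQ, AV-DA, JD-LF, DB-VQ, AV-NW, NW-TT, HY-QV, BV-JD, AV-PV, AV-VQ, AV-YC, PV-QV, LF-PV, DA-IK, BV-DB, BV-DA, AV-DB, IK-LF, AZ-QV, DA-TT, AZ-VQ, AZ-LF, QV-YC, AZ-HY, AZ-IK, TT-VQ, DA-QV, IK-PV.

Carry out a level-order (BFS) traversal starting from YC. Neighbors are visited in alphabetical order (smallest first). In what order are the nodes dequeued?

YC, AV, QV, DA, DB, HY, NW, PV, VQ, AZ, BV, IK, TT, LF, JD

Visit YC; enqueue AV, QV → queue [AV, QV]
Visit AV; enqueue DA, DB, HY, NW, PV, VQ → queue [QV, DA, DB, HY, NW, PV, VQ]
Visit QV; enqueue AZ → queue [DA, DB, HY, NW, PV, VQ, AZ]
Visit DA; enqueue BV, IK, TT → queue [DB, HY, NW, PV, VQ, AZ, BV, IK, TT]
Visit DB → queue [HY, NW, PV, VQ, AZ, BV, IK, TT]
Visit HY → queue [NW, PV, VQ, AZ, BV, IK, TT]
Visit NW → queue [PV, VQ, AZ, BV, IK, TT]
Visit PV; enqueue LF → queue [VQ, AZ, BV, IK, TT, LF]
Visit VQ → queue [AZ, BV, IK, TT, LF]
Visit AZ → queue [BV, IK, TT, LF]
Visit BV; enqueue JD → queue [IK, TT, LF, JD]
Visit IK → queue [TT, LF, JD]
Visit TT → queue [LF, JD]
Visit LF → queue [JD]
Visit JD → queue []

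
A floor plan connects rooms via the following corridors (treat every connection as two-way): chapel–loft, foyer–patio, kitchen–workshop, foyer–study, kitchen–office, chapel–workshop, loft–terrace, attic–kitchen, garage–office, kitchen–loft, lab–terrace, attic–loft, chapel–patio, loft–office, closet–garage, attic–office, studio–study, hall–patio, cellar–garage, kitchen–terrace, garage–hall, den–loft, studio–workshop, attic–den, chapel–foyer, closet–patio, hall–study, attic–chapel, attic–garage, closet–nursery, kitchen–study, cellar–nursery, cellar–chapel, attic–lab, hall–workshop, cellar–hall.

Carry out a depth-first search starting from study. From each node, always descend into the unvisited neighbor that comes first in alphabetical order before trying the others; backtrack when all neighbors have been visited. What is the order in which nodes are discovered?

study -> foyer -> chapel -> attic -> den -> loft -> kitchen -> office -> garage -> cellar -> hall -> patio -> closet -> nursery -> workshop -> studio -> terrace -> lab

Visit study
study → foyer
foyer → chapel
chapel → attic
attic → den
den → loft
loft → kitchen
kitchen → office
office → garage
garage → cellar
cellar → hall
hall → patio
patio → closet
closet → nursery
hall → workshop
workshop → studio
kitchen → terrace
terrace → lab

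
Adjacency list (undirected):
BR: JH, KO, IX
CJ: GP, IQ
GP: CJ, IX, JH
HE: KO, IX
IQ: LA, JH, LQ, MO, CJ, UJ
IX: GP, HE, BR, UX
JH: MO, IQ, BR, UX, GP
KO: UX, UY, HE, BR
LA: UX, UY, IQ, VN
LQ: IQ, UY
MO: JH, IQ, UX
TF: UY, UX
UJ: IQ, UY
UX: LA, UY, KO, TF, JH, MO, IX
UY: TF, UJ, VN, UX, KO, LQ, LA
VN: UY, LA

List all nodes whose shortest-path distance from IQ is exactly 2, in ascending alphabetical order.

Level 0: IQ
Level 1: CJ, JH, LA, LQ, MO, UJ
Level 2: BR, GP, UX, UY, VN
Level 3: IX, KO, TF
Level 4: HE

BR, GP, UX, UY, VN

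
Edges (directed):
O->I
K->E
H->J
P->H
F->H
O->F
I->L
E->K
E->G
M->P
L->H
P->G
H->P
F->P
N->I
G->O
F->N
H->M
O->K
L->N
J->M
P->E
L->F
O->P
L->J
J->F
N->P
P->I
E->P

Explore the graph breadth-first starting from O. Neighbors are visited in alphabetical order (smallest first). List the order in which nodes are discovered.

O, F, I, K, P, H, N, L, E, G, J, M

Visit O; enqueue F, I, K, P → queue [F, I, K, P]
Visit F; enqueue H, N → queue [I, K, P, H, N]
Visit I; enqueue L → queue [K, P, H, N, L]
Visit K; enqueue E → queue [P, H, N, L, E]
Visit P; enqueue G → queue [H, N, L, E, G]
Visit H; enqueue J, M → queue [N, L, E, G, J, M]
Visit N → queue [L, E, G, J, M]
Visit L → queue [E, G, J, M]
Visit E → queue [G, J, M]
Visit G → queue [J, M]
Visit J → queue [M]
Visit M → queue []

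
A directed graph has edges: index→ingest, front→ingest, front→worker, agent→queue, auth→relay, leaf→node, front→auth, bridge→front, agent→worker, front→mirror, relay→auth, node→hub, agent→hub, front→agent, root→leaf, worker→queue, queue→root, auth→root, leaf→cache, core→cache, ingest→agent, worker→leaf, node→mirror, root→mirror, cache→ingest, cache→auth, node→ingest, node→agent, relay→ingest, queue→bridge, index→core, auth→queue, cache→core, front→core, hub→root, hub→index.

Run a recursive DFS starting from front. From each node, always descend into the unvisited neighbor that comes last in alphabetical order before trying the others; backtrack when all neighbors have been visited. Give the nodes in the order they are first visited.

front → worker → queue → root → mirror → leaf → node → ingest → agent → hub → index → core → cache → auth → relay → bridge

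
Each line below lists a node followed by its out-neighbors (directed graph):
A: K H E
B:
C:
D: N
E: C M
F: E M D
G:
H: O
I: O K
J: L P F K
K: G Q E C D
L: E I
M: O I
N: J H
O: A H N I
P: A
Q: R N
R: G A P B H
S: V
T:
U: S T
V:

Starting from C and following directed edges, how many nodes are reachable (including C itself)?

BFS from C visits: C
Reachable nodes: 1 of 22 total.

1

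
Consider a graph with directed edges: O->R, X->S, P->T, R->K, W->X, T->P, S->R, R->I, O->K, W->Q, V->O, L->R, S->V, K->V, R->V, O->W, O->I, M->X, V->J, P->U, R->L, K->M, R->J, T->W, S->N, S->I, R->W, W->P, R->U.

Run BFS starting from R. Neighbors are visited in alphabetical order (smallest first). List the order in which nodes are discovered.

Visit R; enqueue I, J, K, L, U, V, W → queue [I, J, K, L, U, V, W]
Visit I → queue [J, K, L, U, V, W]
Visit J → queue [K, L, U, V, W]
Visit K; enqueue M → queue [L, U, V, W, M]
Visit L → queue [U, V, W, M]
Visit U → queue [V, W, M]
Visit V; enqueue O → queue [W, M, O]
Visit W; enqueue P, Q, X → queue [M, O, P, Q, X]
Visit M → queue [O, P, Q, X]
Visit O → queue [P, Q, X]
Visit P; enqueue T → queue [Q, X, T]
Visit Q → queue [X, T]
Visit X; enqueue S → queue [T, S]
Visit T → queue [S]
Visit S; enqueue N → queue [N]
Visit N → queue []

R -> I -> J -> K -> L -> U -> V -> W -> M -> O -> P -> Q -> X -> T -> S -> N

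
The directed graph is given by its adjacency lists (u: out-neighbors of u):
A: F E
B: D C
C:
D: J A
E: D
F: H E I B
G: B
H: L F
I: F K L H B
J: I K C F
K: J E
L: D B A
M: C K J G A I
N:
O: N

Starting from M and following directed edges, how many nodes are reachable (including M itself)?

13

BFS from M visits: M, C, K, J, G, A, I, E, F, B, L, H, D
Reachable nodes: 13 of 15 total.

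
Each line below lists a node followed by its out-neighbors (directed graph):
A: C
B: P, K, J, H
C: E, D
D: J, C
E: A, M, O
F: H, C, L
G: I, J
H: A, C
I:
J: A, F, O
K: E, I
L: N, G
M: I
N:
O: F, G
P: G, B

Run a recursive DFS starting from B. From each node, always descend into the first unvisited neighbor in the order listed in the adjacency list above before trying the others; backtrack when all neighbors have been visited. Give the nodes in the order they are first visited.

B → P → G → I → J → A → C → E → M → O → F → H → L → N → D → K

Visit B
B → P
P → G
G → I
G → J
J → A
A → C
C → E
E → M
E → O
O → F
F → H
F → L
L → N
C → D
B → K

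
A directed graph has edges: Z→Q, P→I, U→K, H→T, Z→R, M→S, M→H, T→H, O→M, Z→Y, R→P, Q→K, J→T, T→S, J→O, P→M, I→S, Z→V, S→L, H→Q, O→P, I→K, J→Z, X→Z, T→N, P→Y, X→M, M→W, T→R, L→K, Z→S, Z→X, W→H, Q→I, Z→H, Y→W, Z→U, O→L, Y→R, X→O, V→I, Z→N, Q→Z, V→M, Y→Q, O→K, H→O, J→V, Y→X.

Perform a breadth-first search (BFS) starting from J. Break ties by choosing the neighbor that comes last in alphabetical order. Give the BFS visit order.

Visit J; enqueue Z, V, T, O → queue [Z, V, T, O]
Visit Z; enqueue Y, X, U, S, R, Q, N, H → queue [V, T, O, Y, X, U, S, R, Q, N, H]
Visit V; enqueue M, I → queue [T, O, Y, X, U, S, R, Q, N, H, M, I]
Visit T → queue [O, Y, X, U, S, R, Q, N, H, M, I]
Visit O; enqueue P, L, K → queue [Y, X, U, S, R, Q, N, H, M, I, P, L, K]
Visit Y; enqueue W → queue [X, U, S, R, Q, N, H, M, I, P, L, K, W]
Visit X → queue [U, S, R, Q, N, H, M, I, P, L, K, W]
Visit U → queue [S, R, Q, N, H, M, I, P, L, K, W]
Visit S → queue [R, Q, N, H, M, I, P, L, K, W]
Visit R → queue [Q, N, H, M, I, P, L, K, W]
Visit Q → queue [N, H, M, I, P, L, K, W]
Visit N → queue [H, M, I, P, L, K, W]
Visit H → queue [M, I, P, L, K, W]
Visit M → queue [I, P, L, K, W]
Visit I → queue [P, L, K, W]
Visit P → queue [L, K, W]
Visit L → queue [K, W]
Visit K → queue [W]
Visit W → queue []

J → Z → V → T → O → Y → X → U → S → R → Q → N → H → M → I → P → L → K → W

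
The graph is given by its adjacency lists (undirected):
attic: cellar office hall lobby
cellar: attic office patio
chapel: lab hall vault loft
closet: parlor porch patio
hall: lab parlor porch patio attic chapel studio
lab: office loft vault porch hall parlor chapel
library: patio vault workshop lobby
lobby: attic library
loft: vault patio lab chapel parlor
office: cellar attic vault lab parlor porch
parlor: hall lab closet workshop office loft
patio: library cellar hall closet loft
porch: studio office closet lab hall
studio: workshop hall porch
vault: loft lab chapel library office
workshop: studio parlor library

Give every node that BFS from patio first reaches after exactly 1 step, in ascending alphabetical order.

Level 0: patio
Level 1: cellar, closet, hall, library, loft
Level 2: attic, chapel, lab, lobby, office, parlor, porch, studio, vault, workshop

cellar, closet, hall, library, loft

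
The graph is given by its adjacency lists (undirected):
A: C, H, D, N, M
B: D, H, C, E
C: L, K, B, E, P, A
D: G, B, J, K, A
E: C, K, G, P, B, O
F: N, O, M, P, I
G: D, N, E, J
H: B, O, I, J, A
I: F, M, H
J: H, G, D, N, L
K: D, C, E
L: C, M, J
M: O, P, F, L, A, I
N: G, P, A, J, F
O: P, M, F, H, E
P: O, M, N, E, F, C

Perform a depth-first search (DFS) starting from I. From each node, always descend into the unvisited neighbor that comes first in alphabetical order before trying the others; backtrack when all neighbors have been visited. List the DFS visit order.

Visit I
I → F
F → M
M → A
A → C
C → B
B → D
D → G
G → E
E → K
E → O
O → H
H → J
J → L
J → N
N → P

I, F, M, A, C, B, D, G, E, K, O, H, J, L, N, P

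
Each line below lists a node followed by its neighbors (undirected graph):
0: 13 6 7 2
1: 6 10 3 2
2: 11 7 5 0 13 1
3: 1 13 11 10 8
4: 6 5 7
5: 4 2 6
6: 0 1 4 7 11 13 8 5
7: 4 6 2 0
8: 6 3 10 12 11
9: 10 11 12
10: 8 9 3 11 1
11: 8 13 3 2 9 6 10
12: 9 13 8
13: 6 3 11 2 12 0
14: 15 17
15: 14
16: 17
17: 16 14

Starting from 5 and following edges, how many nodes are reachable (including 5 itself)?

14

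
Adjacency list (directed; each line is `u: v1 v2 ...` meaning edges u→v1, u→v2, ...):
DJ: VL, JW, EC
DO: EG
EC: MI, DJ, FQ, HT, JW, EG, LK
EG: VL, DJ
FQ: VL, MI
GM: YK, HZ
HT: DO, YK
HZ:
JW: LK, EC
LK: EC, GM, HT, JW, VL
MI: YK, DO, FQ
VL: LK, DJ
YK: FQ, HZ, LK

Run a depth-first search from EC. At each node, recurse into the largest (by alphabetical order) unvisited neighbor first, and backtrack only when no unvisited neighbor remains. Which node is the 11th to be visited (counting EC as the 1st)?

GM

Visit EC
EC → MI
MI → YK
YK → LK
LK → VL
VL → DJ
DJ → JW
LK → HT
HT → DO
DO → EG
LK → GM
GM → HZ
YK → FQ

Visit order: EC, MI, YK, LK, VL, DJ, JW, HT, DO, EG, GM, HZ, FQ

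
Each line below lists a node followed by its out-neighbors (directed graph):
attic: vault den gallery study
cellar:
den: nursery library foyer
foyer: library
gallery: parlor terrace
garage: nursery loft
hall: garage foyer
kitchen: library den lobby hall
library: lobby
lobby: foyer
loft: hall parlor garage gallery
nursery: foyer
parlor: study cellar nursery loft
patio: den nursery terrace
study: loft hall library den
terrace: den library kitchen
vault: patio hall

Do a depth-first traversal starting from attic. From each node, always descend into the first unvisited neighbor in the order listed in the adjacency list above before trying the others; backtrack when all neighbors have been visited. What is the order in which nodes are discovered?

Visit attic
attic → vault
vault → patio
patio → den
den → nursery
nursery → foyer
foyer → library
library → lobby
patio → terrace
terrace → kitchen
kitchen → hall
hall → garage
garage → loft
loft → parlor
parlor → study
parlor → cellar
loft → gallery

attic, vault, patio, den, nursery, foyer, library, lobby, terrace, kitchen, hall, garage, loft, parlor, study, cellar, gallery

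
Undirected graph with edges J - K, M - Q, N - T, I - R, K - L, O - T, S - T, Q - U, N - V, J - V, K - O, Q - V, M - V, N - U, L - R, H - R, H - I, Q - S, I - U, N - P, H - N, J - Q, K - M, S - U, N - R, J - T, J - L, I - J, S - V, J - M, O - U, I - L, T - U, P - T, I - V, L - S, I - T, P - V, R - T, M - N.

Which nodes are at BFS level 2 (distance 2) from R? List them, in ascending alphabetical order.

J, K, M, O, P, S, U, V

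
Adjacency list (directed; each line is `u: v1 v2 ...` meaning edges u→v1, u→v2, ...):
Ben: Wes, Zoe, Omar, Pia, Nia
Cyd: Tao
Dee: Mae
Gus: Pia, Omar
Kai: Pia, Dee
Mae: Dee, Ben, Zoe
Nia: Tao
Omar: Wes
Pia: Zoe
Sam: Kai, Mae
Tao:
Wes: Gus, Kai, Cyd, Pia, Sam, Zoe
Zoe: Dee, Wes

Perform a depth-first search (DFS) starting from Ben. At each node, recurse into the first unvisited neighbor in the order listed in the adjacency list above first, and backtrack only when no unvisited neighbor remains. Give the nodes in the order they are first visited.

Ben -> Wes -> Gus -> Pia -> Zoe -> Dee -> Mae -> Omar -> Kai -> Cyd -> Tao -> Sam -> Nia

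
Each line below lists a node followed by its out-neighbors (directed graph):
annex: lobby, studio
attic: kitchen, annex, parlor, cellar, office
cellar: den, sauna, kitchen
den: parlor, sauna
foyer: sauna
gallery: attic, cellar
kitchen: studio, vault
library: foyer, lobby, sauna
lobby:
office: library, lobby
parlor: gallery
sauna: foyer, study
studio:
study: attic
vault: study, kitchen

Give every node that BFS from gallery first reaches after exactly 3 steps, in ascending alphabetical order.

foyer, library, lobby, studio, study, vault

Level 0: gallery
Level 1: attic, cellar
Level 2: annex, den, kitchen, office, parlor, sauna
Level 3: foyer, library, lobby, studio, study, vault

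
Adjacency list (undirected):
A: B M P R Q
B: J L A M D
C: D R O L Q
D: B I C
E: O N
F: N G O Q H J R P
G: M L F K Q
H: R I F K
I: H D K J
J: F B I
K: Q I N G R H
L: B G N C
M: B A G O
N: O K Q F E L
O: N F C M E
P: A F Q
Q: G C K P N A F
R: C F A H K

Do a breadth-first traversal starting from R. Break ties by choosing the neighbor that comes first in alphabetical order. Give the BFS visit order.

R -> A -> C -> F -> H -> K -> B -> M -> P -> Q -> D -> L -> O -> G -> J -> N -> I -> E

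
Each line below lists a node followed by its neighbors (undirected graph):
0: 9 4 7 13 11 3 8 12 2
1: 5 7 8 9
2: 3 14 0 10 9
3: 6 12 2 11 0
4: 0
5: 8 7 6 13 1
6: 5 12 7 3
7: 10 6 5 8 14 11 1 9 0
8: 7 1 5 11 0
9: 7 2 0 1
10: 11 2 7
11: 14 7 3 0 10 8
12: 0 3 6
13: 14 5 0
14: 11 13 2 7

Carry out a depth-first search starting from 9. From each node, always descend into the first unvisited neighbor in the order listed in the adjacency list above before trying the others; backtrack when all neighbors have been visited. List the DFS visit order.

9 7 10 11 14 13 5 8 1 0 4 3 6 12 2

Visit 9
9 → 7
7 → 10
10 → 11
11 → 14
14 → 13
13 → 5
5 → 8
8 → 1
8 → 0
0 → 4
0 → 3
3 → 6
6 → 12
3 → 2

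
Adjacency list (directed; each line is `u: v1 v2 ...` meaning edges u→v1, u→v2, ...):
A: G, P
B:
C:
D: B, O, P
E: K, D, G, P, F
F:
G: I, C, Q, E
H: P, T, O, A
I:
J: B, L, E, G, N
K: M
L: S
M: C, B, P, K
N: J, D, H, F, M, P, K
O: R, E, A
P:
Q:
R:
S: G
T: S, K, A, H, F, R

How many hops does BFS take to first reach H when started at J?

Level 0: J
Level 1: B, E, G, L, N
Level 2: C, D, F, H, I, K, M, P, Q, S
Level 3: A, O, T
Level 4: R
H first appears at level 2.

2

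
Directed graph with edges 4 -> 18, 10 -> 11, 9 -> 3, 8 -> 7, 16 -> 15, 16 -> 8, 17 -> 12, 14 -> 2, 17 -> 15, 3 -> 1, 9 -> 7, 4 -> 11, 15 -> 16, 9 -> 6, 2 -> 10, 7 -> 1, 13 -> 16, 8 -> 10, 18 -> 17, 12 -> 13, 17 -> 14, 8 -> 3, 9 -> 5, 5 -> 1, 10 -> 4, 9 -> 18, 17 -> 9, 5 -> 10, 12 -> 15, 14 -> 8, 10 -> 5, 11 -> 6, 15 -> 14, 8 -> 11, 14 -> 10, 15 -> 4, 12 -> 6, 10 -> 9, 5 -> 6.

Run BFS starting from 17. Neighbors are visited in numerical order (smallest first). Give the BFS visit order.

17 -> 9 -> 12 -> 14 -> 15 -> 3 -> 5 -> 6 -> 7 -> 18 -> 13 -> 2 -> 8 -> 10 -> 4 -> 16 -> 1 -> 11

Visit 17; enqueue 9, 12, 14, 15 → queue [9, 12, 14, 15]
Visit 9; enqueue 3, 5, 6, 7, 18 → queue [12, 14, 15, 3, 5, 6, 7, 18]
Visit 12; enqueue 13 → queue [14, 15, 3, 5, 6, 7, 18, 13]
Visit 14; enqueue 2, 8, 10 → queue [15, 3, 5, 6, 7, 18, 13, 2, 8, 10]
Visit 15; enqueue 4, 16 → queue [3, 5, 6, 7, 18, 13, 2, 8, 10, 4, 16]
Visit 3; enqueue 1 → queue [5, 6, 7, 18, 13, 2, 8, 10, 4, 16, 1]
Visit 5 → queue [6, 7, 18, 13, 2, 8, 10, 4, 16, 1]
Visit 6 → queue [7, 18, 13, 2, 8, 10, 4, 16, 1]
Visit 7 → queue [18, 13, 2, 8, 10, 4, 16, 1]
Visit 18 → queue [13, 2, 8, 10, 4, 16, 1]
Visit 13 → queue [2, 8, 10, 4, 16, 1]
Visit 2 → queue [8, 10, 4, 16, 1]
Visit 8; enqueue 11 → queue [10, 4, 16, 1, 11]
Visit 10 → queue [4, 16, 1, 11]
Visit 4 → queue [16, 1, 11]
Visit 16 → queue [1, 11]
Visit 1 → queue [11]
Visit 11 → queue []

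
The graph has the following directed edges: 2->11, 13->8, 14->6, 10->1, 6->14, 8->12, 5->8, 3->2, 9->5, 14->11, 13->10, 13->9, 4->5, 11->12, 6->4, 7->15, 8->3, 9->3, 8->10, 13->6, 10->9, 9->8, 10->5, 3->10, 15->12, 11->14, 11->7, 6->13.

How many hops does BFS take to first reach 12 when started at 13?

2

Level 0: 13
Level 1: 6, 8, 9, 10
Level 2: 1, 3, 4, 5, 12, 14
Level 3: 2, 11
Level 4: 7
Level 5: 15
12 first appears at level 2.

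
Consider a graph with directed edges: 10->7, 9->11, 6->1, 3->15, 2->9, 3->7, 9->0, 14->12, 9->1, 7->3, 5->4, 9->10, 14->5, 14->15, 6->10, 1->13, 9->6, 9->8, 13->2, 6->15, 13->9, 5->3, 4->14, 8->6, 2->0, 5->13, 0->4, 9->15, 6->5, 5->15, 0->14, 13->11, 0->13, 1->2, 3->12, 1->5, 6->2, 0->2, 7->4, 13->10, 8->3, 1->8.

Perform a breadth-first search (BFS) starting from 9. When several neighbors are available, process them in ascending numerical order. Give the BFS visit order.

Visit 9; enqueue 0, 1, 6, 8, 10, 11, 15 → queue [0, 1, 6, 8, 10, 11, 15]
Visit 0; enqueue 2, 4, 13, 14 → queue [1, 6, 8, 10, 11, 15, 2, 4, 13, 14]
Visit 1; enqueue 5 → queue [6, 8, 10, 11, 15, 2, 4, 13, 14, 5]
Visit 6 → queue [8, 10, 11, 15, 2, 4, 13, 14, 5]
Visit 8; enqueue 3 → queue [10, 11, 15, 2, 4, 13, 14, 5, 3]
Visit 10; enqueue 7 → queue [11, 15, 2, 4, 13, 14, 5, 3, 7]
Visit 11 → queue [15, 2, 4, 13, 14, 5, 3, 7]
Visit 15 → queue [2, 4, 13, 14, 5, 3, 7]
Visit 2 → queue [4, 13, 14, 5, 3, 7]
Visit 4 → queue [13, 14, 5, 3, 7]
Visit 13 → queue [14, 5, 3, 7]
Visit 14; enqueue 12 → queue [5, 3, 7, 12]
Visit 5 → queue [3, 7, 12]
Visit 3 → queue [7, 12]
Visit 7 → queue [12]
Visit 12 → queue []

9 → 0 → 1 → 6 → 8 → 10 → 11 → 15 → 2 → 4 → 13 → 14 → 5 → 3 → 7 → 12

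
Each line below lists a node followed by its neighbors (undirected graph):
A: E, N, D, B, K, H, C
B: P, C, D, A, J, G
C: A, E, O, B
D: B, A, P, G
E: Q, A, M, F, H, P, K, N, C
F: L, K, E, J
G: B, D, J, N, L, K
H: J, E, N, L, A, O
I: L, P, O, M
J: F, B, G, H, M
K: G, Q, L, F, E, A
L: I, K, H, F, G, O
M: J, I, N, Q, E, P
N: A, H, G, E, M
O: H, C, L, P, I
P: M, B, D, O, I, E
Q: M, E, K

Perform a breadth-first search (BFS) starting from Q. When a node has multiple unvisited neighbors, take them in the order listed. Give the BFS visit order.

Q -> M -> E -> K -> J -> I -> N -> P -> A -> F -> H -> C -> G -> L -> B -> O -> D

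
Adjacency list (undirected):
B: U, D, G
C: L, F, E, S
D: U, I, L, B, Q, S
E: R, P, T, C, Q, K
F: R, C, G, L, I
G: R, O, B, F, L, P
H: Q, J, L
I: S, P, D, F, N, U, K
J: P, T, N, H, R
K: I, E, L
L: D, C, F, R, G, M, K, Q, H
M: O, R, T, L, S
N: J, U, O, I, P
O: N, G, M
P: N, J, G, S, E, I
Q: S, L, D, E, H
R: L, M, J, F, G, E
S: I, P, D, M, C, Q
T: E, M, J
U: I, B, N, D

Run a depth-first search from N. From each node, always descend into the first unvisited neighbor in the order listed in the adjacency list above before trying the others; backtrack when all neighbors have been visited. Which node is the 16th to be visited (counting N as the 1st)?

Visit N
N → J
J → P
P → G
G → R
R → L
L → D
D → U
U → I
I → S
S → M
M → O
M → T
T → E
E → C
C → F
E → Q
Q → H
E → K
U → B

Visit order: N, J, P, G, R, L, D, U, I, S, M, O, T, E, C, F, Q, H, K, B

F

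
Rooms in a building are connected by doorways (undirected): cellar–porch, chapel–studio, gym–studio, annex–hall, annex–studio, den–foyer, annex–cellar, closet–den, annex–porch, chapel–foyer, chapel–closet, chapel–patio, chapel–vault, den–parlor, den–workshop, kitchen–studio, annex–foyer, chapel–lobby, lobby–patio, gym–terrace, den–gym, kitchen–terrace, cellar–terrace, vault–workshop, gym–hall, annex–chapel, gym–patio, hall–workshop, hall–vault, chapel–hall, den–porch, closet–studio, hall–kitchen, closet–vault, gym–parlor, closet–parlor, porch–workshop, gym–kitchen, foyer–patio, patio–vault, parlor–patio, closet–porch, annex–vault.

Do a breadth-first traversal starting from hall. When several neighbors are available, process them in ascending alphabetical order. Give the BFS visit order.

Visit hall; enqueue annex, chapel, gym, kitchen, vault, workshop → queue [annex, chapel, gym, kitchen, vault, workshop]
Visit annex; enqueue cellar, foyer, porch, studio → queue [chapel, gym, kitchen, vault, workshop, cellar, foyer, porch, studio]
Visit chapel; enqueue closet, lobby, patio → queue [gym, kitchen, vault, workshop, cellar, foyer, porch, studio, closet, lobby, patio]
Visit gym; enqueue den, parlor, terrace → queue [kitchen, vault, workshop, cellar, foyer, porch, studio, closet, lobby, patio, den, parlor, terrace]
Visit kitchen → queue [vault, workshop, cellar, foyer, porch, studio, closet, lobby, patio, den, parlor, terrace]
Visit vault → queue [workshop, cellar, foyer, porch, studio, closet, lobby, patio, den, parlor, terrace]
Visit workshop → queue [cellar, foyer, porch, studio, closet, lobby, patio, den, parlor, terrace]
Visit cellar → queue [foyer, porch, studio, closet, lobby, patio, den, parlor, terrace]
Visit foyer → queue [porch, studio, closet, lobby, patio, den, parlor, terrace]
Visit porch → queue [studio, closet, lobby, patio, den, parlor, terrace]
Visit studio → queue [closet, lobby, patio, den, parlor, terrace]
Visit closet → queue [lobby, patio, den, parlor, terrace]
Visit lobby → queue [patio, den, parlor, terrace]
Visit patio → queue [den, parlor, terrace]
Visit den → queue [parlor, terrace]
Visit parlor → queue [terrace]
Visit terrace → queue []

hall → annex → chapel → gym → kitchen → vault → workshop → cellar → foyer → porch → studio → closet → lobby → patio → den → parlor → terrace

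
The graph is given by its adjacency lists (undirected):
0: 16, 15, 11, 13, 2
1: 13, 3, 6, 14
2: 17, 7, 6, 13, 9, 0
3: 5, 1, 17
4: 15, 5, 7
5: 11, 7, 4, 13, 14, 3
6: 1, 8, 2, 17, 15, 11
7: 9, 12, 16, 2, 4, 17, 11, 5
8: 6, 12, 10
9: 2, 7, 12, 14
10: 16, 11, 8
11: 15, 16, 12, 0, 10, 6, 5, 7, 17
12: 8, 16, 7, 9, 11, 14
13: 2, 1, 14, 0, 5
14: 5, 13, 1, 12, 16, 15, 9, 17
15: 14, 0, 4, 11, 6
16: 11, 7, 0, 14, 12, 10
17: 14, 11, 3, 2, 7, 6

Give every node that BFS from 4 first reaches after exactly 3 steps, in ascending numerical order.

1, 8, 10

Level 0: 4
Level 1: 5, 7, 15
Level 2: 0, 2, 3, 6, 9, 11, 12, 13, 14, 16, 17
Level 3: 1, 8, 10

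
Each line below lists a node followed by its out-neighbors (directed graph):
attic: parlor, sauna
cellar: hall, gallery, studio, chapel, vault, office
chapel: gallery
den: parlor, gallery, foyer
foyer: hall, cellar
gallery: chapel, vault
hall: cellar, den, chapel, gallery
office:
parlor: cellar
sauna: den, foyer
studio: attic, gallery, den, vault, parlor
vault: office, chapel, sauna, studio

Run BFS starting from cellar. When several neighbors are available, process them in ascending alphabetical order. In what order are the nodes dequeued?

Visit cellar; enqueue chapel, gallery, hall, office, studio, vault → queue [chapel, gallery, hall, office, studio, vault]
Visit chapel → queue [gallery, hall, office, studio, vault]
Visit gallery → queue [hall, office, studio, vault]
Visit hall; enqueue den → queue [office, studio, vault, den]
Visit office → queue [studio, vault, den]
Visit studio; enqueue attic, parlor → queue [vault, den, attic, parlor]
Visit vault; enqueue sauna → queue [den, attic, parlor, sauna]
Visit den; enqueue foyer → queue [attic, parlor, sauna, foyer]
Visit attic → queue [parlor, sauna, foyer]
Visit parlor → queue [sauna, foyer]
Visit sauna → queue [foyer]
Visit foyer → queue []

cellar, chapel, gallery, hall, office, studio, vault, den, attic, parlor, sauna, foyer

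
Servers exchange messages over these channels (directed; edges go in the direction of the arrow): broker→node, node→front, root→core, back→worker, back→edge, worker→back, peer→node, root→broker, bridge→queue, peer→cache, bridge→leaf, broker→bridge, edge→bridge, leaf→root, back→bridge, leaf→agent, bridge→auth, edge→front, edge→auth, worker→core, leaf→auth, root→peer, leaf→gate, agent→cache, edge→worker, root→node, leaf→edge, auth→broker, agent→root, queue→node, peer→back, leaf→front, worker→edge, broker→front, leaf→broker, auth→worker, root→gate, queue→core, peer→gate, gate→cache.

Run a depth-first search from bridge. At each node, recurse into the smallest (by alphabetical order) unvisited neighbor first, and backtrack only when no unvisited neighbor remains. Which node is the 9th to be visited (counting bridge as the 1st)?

Visit bridge
bridge → auth
auth → broker
broker → front
broker → node
auth → worker
worker → back
back → edge
worker → core
bridge → leaf
leaf → agent
agent → cache
agent → root
root → gate
root → peer
bridge → queue

Visit order: bridge, auth, broker, front, node, worker, back, edge, core, leaf, agent, cache, root, gate, peer, queue

core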